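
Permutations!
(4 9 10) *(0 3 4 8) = (0 3 4 9 10 8) = [3, 1, 2, 4, 9, 5, 6, 7, 0, 10, 8]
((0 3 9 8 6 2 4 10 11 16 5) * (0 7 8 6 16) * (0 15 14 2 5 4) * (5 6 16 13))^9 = (0 2 14 15 11 10 4 16 9 3)(5 7 8 13) = [2, 1, 14, 0, 16, 7, 6, 8, 13, 3, 4, 10, 12, 5, 15, 11, 9]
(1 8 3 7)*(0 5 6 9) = (0 5 6 9)(1 8 3 7) = [5, 8, 2, 7, 4, 6, 9, 1, 3, 0]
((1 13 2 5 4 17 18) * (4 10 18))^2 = (1 2 10)(5 18 13) = [0, 2, 10, 3, 4, 18, 6, 7, 8, 9, 1, 11, 12, 5, 14, 15, 16, 17, 13]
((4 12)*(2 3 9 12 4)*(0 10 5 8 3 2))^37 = [5, 1, 2, 12, 4, 3, 6, 7, 9, 0, 8, 11, 10] = (0 5 3 12 10 8 9)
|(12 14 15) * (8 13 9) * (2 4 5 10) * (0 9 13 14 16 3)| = |(0 9 8 14 15 12 16 3)(2 4 5 10)| = 8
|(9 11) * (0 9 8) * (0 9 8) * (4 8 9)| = 6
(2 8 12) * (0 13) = (0 13)(2 8 12) = [13, 1, 8, 3, 4, 5, 6, 7, 12, 9, 10, 11, 2, 0]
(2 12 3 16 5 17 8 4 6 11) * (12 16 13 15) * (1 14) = (1 14)(2 16 5 17 8 4 6 11)(3 13 15 12) = [0, 14, 16, 13, 6, 17, 11, 7, 4, 9, 10, 2, 3, 15, 1, 12, 5, 8]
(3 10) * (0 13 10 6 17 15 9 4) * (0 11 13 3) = (0 3 6 17 15 9 4 11 13 10) = [3, 1, 2, 6, 11, 5, 17, 7, 8, 4, 0, 13, 12, 10, 14, 9, 16, 15]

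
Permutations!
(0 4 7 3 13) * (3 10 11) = (0 4 7 10 11 3 13) = [4, 1, 2, 13, 7, 5, 6, 10, 8, 9, 11, 3, 12, 0]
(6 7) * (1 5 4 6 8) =(1 5 4 6 7 8) =[0, 5, 2, 3, 6, 4, 7, 8, 1]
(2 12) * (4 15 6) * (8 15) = [0, 1, 12, 3, 8, 5, 4, 7, 15, 9, 10, 11, 2, 13, 14, 6] = (2 12)(4 8 15 6)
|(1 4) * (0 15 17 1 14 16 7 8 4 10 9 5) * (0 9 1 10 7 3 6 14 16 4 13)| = |(0 15 17 10 1 7 8 13)(3 6 14 4 16)(5 9)| = 40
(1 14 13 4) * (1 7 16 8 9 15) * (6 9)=(1 14 13 4 7 16 8 6 9 15)=[0, 14, 2, 3, 7, 5, 9, 16, 6, 15, 10, 11, 12, 4, 13, 1, 8]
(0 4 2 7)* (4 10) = (0 10 4 2 7) = [10, 1, 7, 3, 2, 5, 6, 0, 8, 9, 4]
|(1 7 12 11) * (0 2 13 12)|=7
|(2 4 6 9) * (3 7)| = |(2 4 6 9)(3 7)| = 4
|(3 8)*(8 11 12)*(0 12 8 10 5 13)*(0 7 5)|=|(0 12 10)(3 11 8)(5 13 7)|=3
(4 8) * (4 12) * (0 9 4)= (0 9 4 8 12)= [9, 1, 2, 3, 8, 5, 6, 7, 12, 4, 10, 11, 0]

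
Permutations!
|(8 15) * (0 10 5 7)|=|(0 10 5 7)(8 15)|=4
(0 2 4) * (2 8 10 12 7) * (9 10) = [8, 1, 4, 3, 0, 5, 6, 2, 9, 10, 12, 11, 7] = (0 8 9 10 12 7 2 4)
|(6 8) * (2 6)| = 3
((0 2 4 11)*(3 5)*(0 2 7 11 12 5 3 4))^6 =(12)(0 11)(2 7) =[11, 1, 7, 3, 4, 5, 6, 2, 8, 9, 10, 0, 12]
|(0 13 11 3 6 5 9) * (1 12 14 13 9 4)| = 18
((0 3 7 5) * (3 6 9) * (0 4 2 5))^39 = (0 7 3 9 6) = [7, 1, 2, 9, 4, 5, 0, 3, 8, 6]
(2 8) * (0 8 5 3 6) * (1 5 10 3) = [8, 5, 10, 6, 4, 1, 0, 7, 2, 9, 3] = (0 8 2 10 3 6)(1 5)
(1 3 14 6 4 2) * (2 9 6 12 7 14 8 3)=(1 2)(3 8)(4 9 6)(7 14 12)=[0, 2, 1, 8, 9, 5, 4, 14, 3, 6, 10, 11, 7, 13, 12]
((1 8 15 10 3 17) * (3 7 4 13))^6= (1 13 10)(3 7 8)(4 15 17)= [0, 13, 2, 7, 15, 5, 6, 8, 3, 9, 1, 11, 12, 10, 14, 17, 16, 4]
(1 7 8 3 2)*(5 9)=(1 7 8 3 2)(5 9)=[0, 7, 1, 2, 4, 9, 6, 8, 3, 5]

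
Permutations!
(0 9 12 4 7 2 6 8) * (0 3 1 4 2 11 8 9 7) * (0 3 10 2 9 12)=[7, 4, 6, 1, 3, 5, 12, 11, 10, 0, 2, 8, 9]=(0 7 11 8 10 2 6 12 9)(1 4 3)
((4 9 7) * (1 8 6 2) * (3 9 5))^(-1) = (1 2 6 8)(3 5 4 7 9) = [0, 2, 6, 5, 7, 4, 8, 9, 1, 3]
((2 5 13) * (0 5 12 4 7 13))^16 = (2 12 4 7 13) = [0, 1, 12, 3, 7, 5, 6, 13, 8, 9, 10, 11, 4, 2]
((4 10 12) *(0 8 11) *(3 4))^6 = (3 10)(4 12) = [0, 1, 2, 10, 12, 5, 6, 7, 8, 9, 3, 11, 4]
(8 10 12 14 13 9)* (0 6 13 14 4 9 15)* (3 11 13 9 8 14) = (0 6 9 14 3 11 13 15)(4 8 10 12) = [6, 1, 2, 11, 8, 5, 9, 7, 10, 14, 12, 13, 4, 15, 3, 0]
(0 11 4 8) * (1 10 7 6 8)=[11, 10, 2, 3, 1, 5, 8, 6, 0, 9, 7, 4]=(0 11 4 1 10 7 6 8)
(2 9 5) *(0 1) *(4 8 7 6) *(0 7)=[1, 7, 9, 3, 8, 2, 4, 6, 0, 5]=(0 1 7 6 4 8)(2 9 5)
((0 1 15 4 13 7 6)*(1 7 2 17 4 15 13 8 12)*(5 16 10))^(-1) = [6, 12, 13, 3, 17, 10, 7, 0, 4, 9, 16, 11, 8, 1, 14, 15, 5, 2] = (0 6 7)(1 12 8 4 17 2 13)(5 10 16)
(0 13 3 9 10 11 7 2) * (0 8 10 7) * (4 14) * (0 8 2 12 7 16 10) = [13, 1, 2, 9, 14, 5, 6, 12, 0, 16, 11, 8, 7, 3, 4, 15, 10] = (0 13 3 9 16 10 11 8)(4 14)(7 12)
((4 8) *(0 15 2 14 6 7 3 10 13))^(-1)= (0 13 10 3 7 6 14 2 15)(4 8)= [13, 1, 15, 7, 8, 5, 14, 6, 4, 9, 3, 11, 12, 10, 2, 0]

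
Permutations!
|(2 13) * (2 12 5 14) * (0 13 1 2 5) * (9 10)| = 6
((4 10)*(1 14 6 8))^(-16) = (14) = [0, 1, 2, 3, 4, 5, 6, 7, 8, 9, 10, 11, 12, 13, 14]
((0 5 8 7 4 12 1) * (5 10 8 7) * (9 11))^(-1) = (0 1 12 4 7 5 8 10)(9 11) = [1, 12, 2, 3, 7, 8, 6, 5, 10, 11, 0, 9, 4]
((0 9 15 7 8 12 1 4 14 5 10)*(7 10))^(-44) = (15)(1 8 5 4 12 7 14) = [0, 8, 2, 3, 12, 4, 6, 14, 5, 9, 10, 11, 7, 13, 1, 15]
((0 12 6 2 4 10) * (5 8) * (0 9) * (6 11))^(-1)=(0 9 10 4 2 6 11 12)(5 8)=[9, 1, 6, 3, 2, 8, 11, 7, 5, 10, 4, 12, 0]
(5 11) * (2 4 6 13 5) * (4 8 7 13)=(2 8 7 13 5 11)(4 6)=[0, 1, 8, 3, 6, 11, 4, 13, 7, 9, 10, 2, 12, 5]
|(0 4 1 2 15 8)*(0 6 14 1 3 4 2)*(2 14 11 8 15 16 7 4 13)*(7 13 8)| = |(0 14 1)(2 16 13)(3 8 6 11 7 4)| = 6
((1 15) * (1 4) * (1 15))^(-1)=(4 15)=[0, 1, 2, 3, 15, 5, 6, 7, 8, 9, 10, 11, 12, 13, 14, 4]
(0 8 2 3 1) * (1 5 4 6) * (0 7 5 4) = (0 8 2 3 4 6 1 7 5) = [8, 7, 3, 4, 6, 0, 1, 5, 2]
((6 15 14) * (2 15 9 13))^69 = (2 6)(9 15)(13 14) = [0, 1, 6, 3, 4, 5, 2, 7, 8, 15, 10, 11, 12, 14, 13, 9]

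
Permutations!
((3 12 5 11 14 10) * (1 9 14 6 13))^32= [0, 14, 2, 5, 4, 6, 1, 7, 8, 10, 12, 13, 11, 9, 3]= (1 14 3 5 6)(9 10 12 11 13)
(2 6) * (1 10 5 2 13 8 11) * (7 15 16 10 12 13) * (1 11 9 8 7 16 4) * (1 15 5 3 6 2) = (1 12 13 7 5)(3 6 16 10)(4 15)(8 9) = [0, 12, 2, 6, 15, 1, 16, 5, 9, 8, 3, 11, 13, 7, 14, 4, 10]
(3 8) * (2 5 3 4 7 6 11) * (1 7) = (1 7 6 11 2 5 3 8 4) = [0, 7, 5, 8, 1, 3, 11, 6, 4, 9, 10, 2]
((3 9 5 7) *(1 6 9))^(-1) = (1 3 7 5 9 6) = [0, 3, 2, 7, 4, 9, 1, 5, 8, 6]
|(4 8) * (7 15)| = 2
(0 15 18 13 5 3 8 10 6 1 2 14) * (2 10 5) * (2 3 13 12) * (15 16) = (0 16 15 18 12 2 14)(1 10 6)(3 8 5 13) = [16, 10, 14, 8, 4, 13, 1, 7, 5, 9, 6, 11, 2, 3, 0, 18, 15, 17, 12]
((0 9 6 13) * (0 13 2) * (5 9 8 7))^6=[2, 1, 6, 3, 4, 7, 9, 8, 0, 5, 10, 11, 12, 13]=(13)(0 2 6 9 5 7 8)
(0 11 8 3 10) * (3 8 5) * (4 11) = (0 4 11 5 3 10) = [4, 1, 2, 10, 11, 3, 6, 7, 8, 9, 0, 5]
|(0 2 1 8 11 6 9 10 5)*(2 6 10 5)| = 20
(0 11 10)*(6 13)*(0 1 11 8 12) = (0 8 12)(1 11 10)(6 13) = [8, 11, 2, 3, 4, 5, 13, 7, 12, 9, 1, 10, 0, 6]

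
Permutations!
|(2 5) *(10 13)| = |(2 5)(10 13)| = 2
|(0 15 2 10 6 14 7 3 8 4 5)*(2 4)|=|(0 15 4 5)(2 10 6 14 7 3 8)|=28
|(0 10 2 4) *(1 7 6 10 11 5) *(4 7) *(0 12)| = 12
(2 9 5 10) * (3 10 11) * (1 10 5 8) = [0, 10, 9, 5, 4, 11, 6, 7, 1, 8, 2, 3] = (1 10 2 9 8)(3 5 11)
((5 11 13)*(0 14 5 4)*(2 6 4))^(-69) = (0 11 6 14 13 4 5 2) = [11, 1, 0, 3, 5, 2, 14, 7, 8, 9, 10, 6, 12, 4, 13]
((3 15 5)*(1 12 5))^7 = (1 5 15 12 3) = [0, 5, 2, 1, 4, 15, 6, 7, 8, 9, 10, 11, 3, 13, 14, 12]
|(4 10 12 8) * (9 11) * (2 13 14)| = |(2 13 14)(4 10 12 8)(9 11)| = 12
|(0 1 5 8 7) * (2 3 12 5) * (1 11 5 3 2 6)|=|(0 11 5 8 7)(1 6)(3 12)|=10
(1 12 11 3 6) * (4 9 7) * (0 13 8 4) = (0 13 8 4 9 7)(1 12 11 3 6) = [13, 12, 2, 6, 9, 5, 1, 0, 4, 7, 10, 3, 11, 8]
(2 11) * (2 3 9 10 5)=(2 11 3 9 10 5)=[0, 1, 11, 9, 4, 2, 6, 7, 8, 10, 5, 3]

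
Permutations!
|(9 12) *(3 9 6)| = |(3 9 12 6)| = 4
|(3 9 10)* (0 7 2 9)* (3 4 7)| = |(0 3)(2 9 10 4 7)| = 10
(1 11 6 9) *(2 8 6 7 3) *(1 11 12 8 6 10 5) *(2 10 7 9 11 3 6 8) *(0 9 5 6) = [9, 12, 8, 10, 4, 1, 11, 0, 7, 3, 6, 5, 2] = (0 9 3 10 6 11 5 1 12 2 8 7)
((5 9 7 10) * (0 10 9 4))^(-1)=(0 4 5 10)(7 9)=[4, 1, 2, 3, 5, 10, 6, 9, 8, 7, 0]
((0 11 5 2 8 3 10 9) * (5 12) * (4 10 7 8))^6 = (0 10 2 12)(4 5 11 9) = [10, 1, 12, 3, 5, 11, 6, 7, 8, 4, 2, 9, 0]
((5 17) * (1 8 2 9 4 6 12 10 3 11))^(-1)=[0, 11, 8, 10, 9, 17, 4, 7, 1, 2, 12, 3, 6, 13, 14, 15, 16, 5]=(1 11 3 10 12 6 4 9 2 8)(5 17)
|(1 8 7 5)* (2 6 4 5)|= |(1 8 7 2 6 4 5)|= 7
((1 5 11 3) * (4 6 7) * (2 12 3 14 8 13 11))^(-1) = (1 3 12 2 5)(4 7 6)(8 14 11 13) = [0, 3, 5, 12, 7, 1, 4, 6, 14, 9, 10, 13, 2, 8, 11]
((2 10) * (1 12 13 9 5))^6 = (1 12 13 9 5) = [0, 12, 2, 3, 4, 1, 6, 7, 8, 5, 10, 11, 13, 9]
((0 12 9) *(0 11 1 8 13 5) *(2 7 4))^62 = (0 13 1 9)(2 4 7)(5 8 11 12) = [13, 9, 4, 3, 7, 8, 6, 2, 11, 0, 10, 12, 5, 1]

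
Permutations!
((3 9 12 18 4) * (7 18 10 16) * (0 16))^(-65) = [12, 1, 2, 18, 7, 5, 6, 0, 8, 4, 9, 11, 3, 13, 14, 15, 10, 17, 16] = (0 12 3 18 16 10 9 4 7)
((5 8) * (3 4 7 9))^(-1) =(3 9 7 4)(5 8) =[0, 1, 2, 9, 3, 8, 6, 4, 5, 7]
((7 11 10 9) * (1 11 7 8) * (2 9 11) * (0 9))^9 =(0 2 1 8 9)(10 11) =[2, 8, 1, 3, 4, 5, 6, 7, 9, 0, 11, 10]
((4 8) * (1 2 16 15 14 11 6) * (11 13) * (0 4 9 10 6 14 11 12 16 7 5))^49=(0 5 7 2 1 6 10 9 8 4)(11 14 13 12 16 15)=[5, 6, 1, 3, 0, 7, 10, 2, 4, 8, 9, 14, 16, 12, 13, 11, 15]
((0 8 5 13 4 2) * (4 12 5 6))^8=(0 4 8 2 6)(5 12 13)=[4, 1, 6, 3, 8, 12, 0, 7, 2, 9, 10, 11, 13, 5]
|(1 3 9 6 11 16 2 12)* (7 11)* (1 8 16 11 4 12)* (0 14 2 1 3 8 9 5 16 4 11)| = |(0 14 2 3 5 16 1 8 4 12 9 6 7 11)| = 14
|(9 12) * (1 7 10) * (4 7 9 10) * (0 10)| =10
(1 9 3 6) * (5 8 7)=[0, 9, 2, 6, 4, 8, 1, 5, 7, 3]=(1 9 3 6)(5 8 7)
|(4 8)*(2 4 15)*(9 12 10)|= |(2 4 8 15)(9 12 10)|= 12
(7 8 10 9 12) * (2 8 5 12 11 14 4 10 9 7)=(2 8 9 11 14 4 10 7 5 12)=[0, 1, 8, 3, 10, 12, 6, 5, 9, 11, 7, 14, 2, 13, 4]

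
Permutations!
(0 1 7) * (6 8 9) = (0 1 7)(6 8 9) = [1, 7, 2, 3, 4, 5, 8, 0, 9, 6]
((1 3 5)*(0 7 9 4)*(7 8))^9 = (0 4 9 7 8) = [4, 1, 2, 3, 9, 5, 6, 8, 0, 7]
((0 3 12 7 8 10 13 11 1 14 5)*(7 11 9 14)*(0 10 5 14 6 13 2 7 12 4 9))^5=[13, 11, 2, 0, 3, 5, 9, 7, 8, 4, 10, 12, 1, 6, 14]=(14)(0 13 6 9 4 3)(1 11 12)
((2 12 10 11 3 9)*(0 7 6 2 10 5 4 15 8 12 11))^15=(15)(0 10 9 3 11 2 6 7)=[10, 1, 6, 11, 4, 5, 7, 0, 8, 3, 9, 2, 12, 13, 14, 15]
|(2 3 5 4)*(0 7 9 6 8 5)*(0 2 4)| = |(0 7 9 6 8 5)(2 3)| = 6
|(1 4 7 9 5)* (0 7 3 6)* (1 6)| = 15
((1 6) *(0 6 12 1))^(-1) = (0 6)(1 12) = [6, 12, 2, 3, 4, 5, 0, 7, 8, 9, 10, 11, 1]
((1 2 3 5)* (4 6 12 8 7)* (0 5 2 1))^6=[0, 1, 2, 3, 6, 5, 12, 4, 7, 9, 10, 11, 8]=(4 6 12 8 7)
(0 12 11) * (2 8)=[12, 1, 8, 3, 4, 5, 6, 7, 2, 9, 10, 0, 11]=(0 12 11)(2 8)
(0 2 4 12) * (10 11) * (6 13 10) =[2, 1, 4, 3, 12, 5, 13, 7, 8, 9, 11, 6, 0, 10] =(0 2 4 12)(6 13 10 11)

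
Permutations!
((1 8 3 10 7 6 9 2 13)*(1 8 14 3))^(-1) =(1 8 13 2 9 6 7 10 3 14) =[0, 8, 9, 14, 4, 5, 7, 10, 13, 6, 3, 11, 12, 2, 1]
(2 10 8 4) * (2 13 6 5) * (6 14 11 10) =[0, 1, 6, 3, 13, 2, 5, 7, 4, 9, 8, 10, 12, 14, 11] =(2 6 5)(4 13 14 11 10 8)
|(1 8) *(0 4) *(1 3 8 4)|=6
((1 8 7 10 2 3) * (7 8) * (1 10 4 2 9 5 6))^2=[0, 4, 10, 9, 3, 1, 7, 2, 8, 6, 5]=(1 4 3 9 6 7 2 10 5)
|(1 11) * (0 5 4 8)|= |(0 5 4 8)(1 11)|= 4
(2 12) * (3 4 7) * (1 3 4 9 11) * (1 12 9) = (1 3)(2 9 11 12)(4 7) = [0, 3, 9, 1, 7, 5, 6, 4, 8, 11, 10, 12, 2]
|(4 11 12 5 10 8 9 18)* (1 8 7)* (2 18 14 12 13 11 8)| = |(1 2 18 4 8 9 14 12 5 10 7)(11 13)| = 22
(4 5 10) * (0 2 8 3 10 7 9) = [2, 1, 8, 10, 5, 7, 6, 9, 3, 0, 4] = (0 2 8 3 10 4 5 7 9)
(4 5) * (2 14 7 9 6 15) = (2 14 7 9 6 15)(4 5) = [0, 1, 14, 3, 5, 4, 15, 9, 8, 6, 10, 11, 12, 13, 7, 2]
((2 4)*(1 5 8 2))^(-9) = (1 5 8 2 4) = [0, 5, 4, 3, 1, 8, 6, 7, 2]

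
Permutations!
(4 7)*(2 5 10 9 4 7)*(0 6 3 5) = (0 6 3 5 10 9 4 2) = [6, 1, 0, 5, 2, 10, 3, 7, 8, 4, 9]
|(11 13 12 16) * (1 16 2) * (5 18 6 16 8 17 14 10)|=13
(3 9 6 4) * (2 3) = (2 3 9 6 4) = [0, 1, 3, 9, 2, 5, 4, 7, 8, 6]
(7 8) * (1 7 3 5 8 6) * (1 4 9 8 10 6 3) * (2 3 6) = (1 7 6 4 9 8)(2 3 5 10) = [0, 7, 3, 5, 9, 10, 4, 6, 1, 8, 2]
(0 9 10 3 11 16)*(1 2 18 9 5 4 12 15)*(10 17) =(0 5 4 12 15 1 2 18 9 17 10 3 11 16) =[5, 2, 18, 11, 12, 4, 6, 7, 8, 17, 3, 16, 15, 13, 14, 1, 0, 10, 9]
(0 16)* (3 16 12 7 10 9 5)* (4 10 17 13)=(0 12 7 17 13 4 10 9 5 3 16)=[12, 1, 2, 16, 10, 3, 6, 17, 8, 5, 9, 11, 7, 4, 14, 15, 0, 13]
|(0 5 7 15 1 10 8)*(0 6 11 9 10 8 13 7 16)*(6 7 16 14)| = 36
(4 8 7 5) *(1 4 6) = (1 4 8 7 5 6) = [0, 4, 2, 3, 8, 6, 1, 5, 7]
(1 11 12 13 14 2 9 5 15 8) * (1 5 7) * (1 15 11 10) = (1 10)(2 9 7 15 8 5 11 12 13 14) = [0, 10, 9, 3, 4, 11, 6, 15, 5, 7, 1, 12, 13, 14, 2, 8]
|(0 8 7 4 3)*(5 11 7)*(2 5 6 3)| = |(0 8 6 3)(2 5 11 7 4)| = 20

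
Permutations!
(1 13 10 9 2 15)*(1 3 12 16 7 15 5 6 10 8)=[0, 13, 5, 12, 4, 6, 10, 15, 1, 2, 9, 11, 16, 8, 14, 3, 7]=(1 13 8)(2 5 6 10 9)(3 12 16 7 15)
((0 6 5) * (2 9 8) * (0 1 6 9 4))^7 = (0 8 4 9 2)(1 6 5) = [8, 6, 0, 3, 9, 1, 5, 7, 4, 2]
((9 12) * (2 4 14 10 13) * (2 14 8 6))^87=[0, 1, 6, 3, 2, 5, 8, 7, 4, 12, 10, 11, 9, 13, 14]=(14)(2 6 8 4)(9 12)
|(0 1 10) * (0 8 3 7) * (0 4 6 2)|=9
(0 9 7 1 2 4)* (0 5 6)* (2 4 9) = [2, 4, 9, 3, 5, 6, 0, 1, 8, 7] = (0 2 9 7 1 4 5 6)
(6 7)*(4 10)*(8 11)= (4 10)(6 7)(8 11)= [0, 1, 2, 3, 10, 5, 7, 6, 11, 9, 4, 8]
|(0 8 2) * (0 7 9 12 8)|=|(2 7 9 12 8)|=5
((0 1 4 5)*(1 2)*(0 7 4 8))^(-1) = [8, 2, 0, 3, 7, 4, 6, 5, 1] = (0 8 1 2)(4 7 5)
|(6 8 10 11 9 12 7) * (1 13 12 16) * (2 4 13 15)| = 13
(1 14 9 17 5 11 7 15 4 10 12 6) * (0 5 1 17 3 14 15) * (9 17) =[5, 15, 2, 14, 10, 11, 9, 0, 8, 3, 12, 7, 6, 13, 17, 4, 16, 1] =(0 5 11 7)(1 15 4 10 12 6 9 3 14 17)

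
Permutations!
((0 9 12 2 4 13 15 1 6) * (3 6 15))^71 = [6, 15, 12, 13, 2, 5, 3, 7, 8, 0, 10, 11, 9, 4, 14, 1] = (0 6 3 13 4 2 12 9)(1 15)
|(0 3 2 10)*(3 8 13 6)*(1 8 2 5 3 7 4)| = 6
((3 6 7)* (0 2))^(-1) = (0 2)(3 7 6) = [2, 1, 0, 7, 4, 5, 3, 6]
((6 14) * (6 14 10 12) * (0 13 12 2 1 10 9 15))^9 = (0 6)(9 13)(12 15) = [6, 1, 2, 3, 4, 5, 0, 7, 8, 13, 10, 11, 15, 9, 14, 12]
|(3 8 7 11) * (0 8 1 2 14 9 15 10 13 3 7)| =8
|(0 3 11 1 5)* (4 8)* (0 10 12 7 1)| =30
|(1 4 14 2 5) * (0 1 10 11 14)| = 15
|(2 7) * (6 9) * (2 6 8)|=|(2 7 6 9 8)|=5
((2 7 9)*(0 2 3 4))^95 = (0 4 3 9 7 2) = [4, 1, 0, 9, 3, 5, 6, 2, 8, 7]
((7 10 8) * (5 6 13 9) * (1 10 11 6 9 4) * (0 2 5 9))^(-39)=[0, 10, 2, 3, 1, 5, 13, 11, 7, 9, 8, 6, 12, 4]=(1 10 8 7 11 6 13 4)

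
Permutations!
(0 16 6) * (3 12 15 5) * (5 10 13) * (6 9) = (0 16 9 6)(3 12 15 10 13 5) = [16, 1, 2, 12, 4, 3, 0, 7, 8, 6, 13, 11, 15, 5, 14, 10, 9]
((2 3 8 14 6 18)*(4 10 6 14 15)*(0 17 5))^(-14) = (0 17 5)(2 8 4 6)(3 15 10 18) = [17, 1, 8, 15, 6, 0, 2, 7, 4, 9, 18, 11, 12, 13, 14, 10, 16, 5, 3]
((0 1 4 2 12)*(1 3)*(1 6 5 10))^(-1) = [12, 10, 4, 0, 1, 6, 3, 7, 8, 9, 5, 11, 2] = (0 12 2 4 1 10 5 6 3)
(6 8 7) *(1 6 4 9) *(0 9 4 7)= (0 9 1 6 8)= [9, 6, 2, 3, 4, 5, 8, 7, 0, 1]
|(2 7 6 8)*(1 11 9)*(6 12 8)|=12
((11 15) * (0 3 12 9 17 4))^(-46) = (0 12 17)(3 9 4) = [12, 1, 2, 9, 3, 5, 6, 7, 8, 4, 10, 11, 17, 13, 14, 15, 16, 0]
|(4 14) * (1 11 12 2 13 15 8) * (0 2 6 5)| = |(0 2 13 15 8 1 11 12 6 5)(4 14)| = 10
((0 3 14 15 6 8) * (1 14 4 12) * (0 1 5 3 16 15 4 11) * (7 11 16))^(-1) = (0 11 7)(1 8 6 15 16 3 5 12 4 14) = [11, 8, 2, 5, 14, 12, 15, 0, 6, 9, 10, 7, 4, 13, 1, 16, 3]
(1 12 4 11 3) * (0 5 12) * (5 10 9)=(0 10 9 5 12 4 11 3 1)=[10, 0, 2, 1, 11, 12, 6, 7, 8, 5, 9, 3, 4]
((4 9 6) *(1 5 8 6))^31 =(1 5 8 6 4 9) =[0, 5, 2, 3, 9, 8, 4, 7, 6, 1]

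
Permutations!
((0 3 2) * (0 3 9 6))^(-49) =[6, 1, 3, 2, 4, 5, 9, 7, 8, 0] =(0 6 9)(2 3)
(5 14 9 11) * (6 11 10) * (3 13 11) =[0, 1, 2, 13, 4, 14, 3, 7, 8, 10, 6, 5, 12, 11, 9] =(3 13 11 5 14 9 10 6)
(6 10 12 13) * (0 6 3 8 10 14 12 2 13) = [6, 1, 13, 8, 4, 5, 14, 7, 10, 9, 2, 11, 0, 3, 12] = (0 6 14 12)(2 13 3 8 10)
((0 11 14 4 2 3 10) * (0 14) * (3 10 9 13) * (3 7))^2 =(2 14)(3 13)(4 10)(7 9) =[0, 1, 14, 13, 10, 5, 6, 9, 8, 7, 4, 11, 12, 3, 2]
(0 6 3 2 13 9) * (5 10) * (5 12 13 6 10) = (0 10 12 13 9)(2 6 3) = [10, 1, 6, 2, 4, 5, 3, 7, 8, 0, 12, 11, 13, 9]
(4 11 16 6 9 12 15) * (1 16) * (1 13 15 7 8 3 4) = (1 16 6 9 12 7 8 3 4 11 13 15) = [0, 16, 2, 4, 11, 5, 9, 8, 3, 12, 10, 13, 7, 15, 14, 1, 6]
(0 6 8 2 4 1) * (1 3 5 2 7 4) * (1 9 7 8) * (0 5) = (0 6 1 5 2 9 7 4 3) = [6, 5, 9, 0, 3, 2, 1, 4, 8, 7]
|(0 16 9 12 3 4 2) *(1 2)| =|(0 16 9 12 3 4 1 2)| =8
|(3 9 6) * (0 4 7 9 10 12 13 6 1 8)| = |(0 4 7 9 1 8)(3 10 12 13 6)| = 30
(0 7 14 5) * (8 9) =[7, 1, 2, 3, 4, 0, 6, 14, 9, 8, 10, 11, 12, 13, 5] =(0 7 14 5)(8 9)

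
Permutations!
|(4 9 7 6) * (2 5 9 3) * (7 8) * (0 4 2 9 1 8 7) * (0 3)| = |(0 4)(1 8 3 9 7 6 2 5)| = 8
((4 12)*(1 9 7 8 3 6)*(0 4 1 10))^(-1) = (0 10 6 3 8 7 9 1 12 4) = [10, 12, 2, 8, 0, 5, 3, 9, 7, 1, 6, 11, 4]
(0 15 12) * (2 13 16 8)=(0 15 12)(2 13 16 8)=[15, 1, 13, 3, 4, 5, 6, 7, 2, 9, 10, 11, 0, 16, 14, 12, 8]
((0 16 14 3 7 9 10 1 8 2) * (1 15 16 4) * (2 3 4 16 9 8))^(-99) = (0 4)(1 16)(2 14) = [4, 16, 14, 3, 0, 5, 6, 7, 8, 9, 10, 11, 12, 13, 2, 15, 1]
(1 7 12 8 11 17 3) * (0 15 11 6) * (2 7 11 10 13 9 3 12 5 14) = (0 15 10 13 9 3 1 11 17 12 8 6)(2 7 5 14) = [15, 11, 7, 1, 4, 14, 0, 5, 6, 3, 13, 17, 8, 9, 2, 10, 16, 12]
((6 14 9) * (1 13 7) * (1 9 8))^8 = [0, 13, 2, 3, 4, 5, 14, 9, 1, 6, 10, 11, 12, 7, 8] = (1 13 7 9 6 14 8)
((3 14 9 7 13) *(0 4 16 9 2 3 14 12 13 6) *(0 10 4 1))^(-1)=(0 1)(2 14 13 12 3)(4 10 6 7 9 16)=[1, 0, 14, 2, 10, 5, 7, 9, 8, 16, 6, 11, 3, 12, 13, 15, 4]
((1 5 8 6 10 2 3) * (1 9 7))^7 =[0, 9, 6, 10, 4, 7, 5, 3, 1, 2, 8] =(1 9 2 6 5 7 3 10 8)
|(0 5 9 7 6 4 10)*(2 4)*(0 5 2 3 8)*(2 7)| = 5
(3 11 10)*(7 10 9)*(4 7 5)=(3 11 9 5 4 7 10)=[0, 1, 2, 11, 7, 4, 6, 10, 8, 5, 3, 9]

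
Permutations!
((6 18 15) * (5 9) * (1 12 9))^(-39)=(18)(1 12 9 5)=[0, 12, 2, 3, 4, 1, 6, 7, 8, 5, 10, 11, 9, 13, 14, 15, 16, 17, 18]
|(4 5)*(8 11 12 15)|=|(4 5)(8 11 12 15)|=4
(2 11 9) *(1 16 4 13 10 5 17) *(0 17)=(0 17 1 16 4 13 10 5)(2 11 9)=[17, 16, 11, 3, 13, 0, 6, 7, 8, 2, 5, 9, 12, 10, 14, 15, 4, 1]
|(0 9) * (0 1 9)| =|(1 9)| =2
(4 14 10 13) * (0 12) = [12, 1, 2, 3, 14, 5, 6, 7, 8, 9, 13, 11, 0, 4, 10] = (0 12)(4 14 10 13)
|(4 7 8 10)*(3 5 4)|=6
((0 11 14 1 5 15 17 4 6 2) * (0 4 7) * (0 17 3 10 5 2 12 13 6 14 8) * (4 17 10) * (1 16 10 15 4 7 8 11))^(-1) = (0 8 17 2 1)(3 15 7)(4 5 10 16 14)(6 13 12) = [8, 0, 1, 15, 5, 10, 13, 3, 17, 9, 16, 11, 6, 12, 4, 7, 14, 2]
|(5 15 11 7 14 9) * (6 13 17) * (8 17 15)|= 10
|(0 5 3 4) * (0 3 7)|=|(0 5 7)(3 4)|=6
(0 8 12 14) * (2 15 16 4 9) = (0 8 12 14)(2 15 16 4 9) = [8, 1, 15, 3, 9, 5, 6, 7, 12, 2, 10, 11, 14, 13, 0, 16, 4]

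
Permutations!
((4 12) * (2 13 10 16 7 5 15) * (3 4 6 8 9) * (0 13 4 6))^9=(0 12 4 2 15 5 7 16 10 13)(3 6 8 9)=[12, 1, 15, 6, 2, 7, 8, 16, 9, 3, 13, 11, 4, 0, 14, 5, 10]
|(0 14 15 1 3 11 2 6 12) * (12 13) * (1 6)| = |(0 14 15 6 13 12)(1 3 11 2)| = 12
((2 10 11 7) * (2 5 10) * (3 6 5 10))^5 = (3 5 6)(7 11 10) = [0, 1, 2, 5, 4, 6, 3, 11, 8, 9, 7, 10]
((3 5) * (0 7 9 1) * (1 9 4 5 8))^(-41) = (9)(0 7 4 5 3 8 1) = [7, 0, 2, 8, 5, 3, 6, 4, 1, 9]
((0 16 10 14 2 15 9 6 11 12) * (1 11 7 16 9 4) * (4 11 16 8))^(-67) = (0 7 1 14 11 9 8 16 2 12 6 4 10 15) = [7, 14, 12, 3, 10, 5, 4, 1, 16, 8, 15, 9, 6, 13, 11, 0, 2]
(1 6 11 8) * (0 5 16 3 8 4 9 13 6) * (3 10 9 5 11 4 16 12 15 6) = (0 11 16 10 9 13 3 8 1)(4 5 12 15 6) = [11, 0, 2, 8, 5, 12, 4, 7, 1, 13, 9, 16, 15, 3, 14, 6, 10]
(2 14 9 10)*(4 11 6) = [0, 1, 14, 3, 11, 5, 4, 7, 8, 10, 2, 6, 12, 13, 9] = (2 14 9 10)(4 11 6)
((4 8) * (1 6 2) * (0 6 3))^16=(8)(0 6 2 1 3)=[6, 3, 1, 0, 4, 5, 2, 7, 8]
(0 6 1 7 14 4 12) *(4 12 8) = (0 6 1 7 14 12)(4 8) = [6, 7, 2, 3, 8, 5, 1, 14, 4, 9, 10, 11, 0, 13, 12]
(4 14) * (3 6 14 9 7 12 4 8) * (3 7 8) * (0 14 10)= (0 14 3 6 10)(4 9 8 7 12)= [14, 1, 2, 6, 9, 5, 10, 12, 7, 8, 0, 11, 4, 13, 3]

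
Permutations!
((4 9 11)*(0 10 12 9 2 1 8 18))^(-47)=[9, 0, 18, 3, 8, 5, 6, 7, 10, 2, 11, 1, 4, 13, 14, 15, 16, 17, 12]=(0 9 2 18 12 4 8 10 11 1)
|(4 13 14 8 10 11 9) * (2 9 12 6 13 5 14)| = |(2 9 4 5 14 8 10 11 12 6 13)| = 11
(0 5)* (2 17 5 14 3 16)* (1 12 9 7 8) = (0 14 3 16 2 17 5)(1 12 9 7 8) = [14, 12, 17, 16, 4, 0, 6, 8, 1, 7, 10, 11, 9, 13, 3, 15, 2, 5]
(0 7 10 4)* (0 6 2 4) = (0 7 10)(2 4 6) = [7, 1, 4, 3, 6, 5, 2, 10, 8, 9, 0]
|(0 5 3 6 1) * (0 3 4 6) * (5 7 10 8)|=9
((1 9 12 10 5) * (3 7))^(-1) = (1 5 10 12 9)(3 7) = [0, 5, 2, 7, 4, 10, 6, 3, 8, 1, 12, 11, 9]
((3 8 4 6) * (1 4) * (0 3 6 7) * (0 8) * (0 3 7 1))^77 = [8, 4, 2, 3, 1, 5, 6, 0, 7] = (0 8 7)(1 4)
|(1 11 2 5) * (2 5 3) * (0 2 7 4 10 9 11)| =10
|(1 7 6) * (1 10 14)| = |(1 7 6 10 14)| = 5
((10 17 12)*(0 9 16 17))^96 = (17) = [0, 1, 2, 3, 4, 5, 6, 7, 8, 9, 10, 11, 12, 13, 14, 15, 16, 17]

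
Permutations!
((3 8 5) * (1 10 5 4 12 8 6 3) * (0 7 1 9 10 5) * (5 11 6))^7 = (0 9 3 11 7 10 5 6 1)(4 12 8) = [9, 0, 2, 11, 12, 6, 1, 10, 4, 3, 5, 7, 8]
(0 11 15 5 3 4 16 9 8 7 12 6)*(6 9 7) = (0 11 15 5 3 4 16 7 12 9 8 6) = [11, 1, 2, 4, 16, 3, 0, 12, 6, 8, 10, 15, 9, 13, 14, 5, 7]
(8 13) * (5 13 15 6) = (5 13 8 15 6) = [0, 1, 2, 3, 4, 13, 5, 7, 15, 9, 10, 11, 12, 8, 14, 6]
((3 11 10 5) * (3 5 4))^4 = (11) = [0, 1, 2, 3, 4, 5, 6, 7, 8, 9, 10, 11]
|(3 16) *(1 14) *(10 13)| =|(1 14)(3 16)(10 13)| =2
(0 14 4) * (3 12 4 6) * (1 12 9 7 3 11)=[14, 12, 2, 9, 0, 5, 11, 3, 8, 7, 10, 1, 4, 13, 6]=(0 14 6 11 1 12 4)(3 9 7)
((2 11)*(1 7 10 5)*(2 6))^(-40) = [0, 1, 6, 3, 4, 5, 11, 7, 8, 9, 10, 2] = (2 6 11)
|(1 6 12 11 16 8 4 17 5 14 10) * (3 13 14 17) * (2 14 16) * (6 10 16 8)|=12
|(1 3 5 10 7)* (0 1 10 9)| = |(0 1 3 5 9)(7 10)| = 10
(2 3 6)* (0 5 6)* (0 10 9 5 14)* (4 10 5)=(0 14)(2 3 5 6)(4 10 9)=[14, 1, 3, 5, 10, 6, 2, 7, 8, 4, 9, 11, 12, 13, 0]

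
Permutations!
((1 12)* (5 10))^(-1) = (1 12)(5 10) = [0, 12, 2, 3, 4, 10, 6, 7, 8, 9, 5, 11, 1]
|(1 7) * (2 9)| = |(1 7)(2 9)| = 2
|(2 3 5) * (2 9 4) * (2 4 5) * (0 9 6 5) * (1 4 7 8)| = |(0 9)(1 4 7 8)(2 3)(5 6)| = 4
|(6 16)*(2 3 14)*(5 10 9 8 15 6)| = |(2 3 14)(5 10 9 8 15 6 16)| = 21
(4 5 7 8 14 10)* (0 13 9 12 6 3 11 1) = [13, 0, 2, 11, 5, 7, 3, 8, 14, 12, 4, 1, 6, 9, 10] = (0 13 9 12 6 3 11 1)(4 5 7 8 14 10)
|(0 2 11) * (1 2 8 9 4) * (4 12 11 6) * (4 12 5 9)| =|(0 8 4 1 2 6 12 11)(5 9)| =8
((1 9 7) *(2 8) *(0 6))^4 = (1 9 7) = [0, 9, 2, 3, 4, 5, 6, 1, 8, 7]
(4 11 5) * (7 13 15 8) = (4 11 5)(7 13 15 8) = [0, 1, 2, 3, 11, 4, 6, 13, 7, 9, 10, 5, 12, 15, 14, 8]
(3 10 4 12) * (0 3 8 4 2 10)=(0 3)(2 10)(4 12 8)=[3, 1, 10, 0, 12, 5, 6, 7, 4, 9, 2, 11, 8]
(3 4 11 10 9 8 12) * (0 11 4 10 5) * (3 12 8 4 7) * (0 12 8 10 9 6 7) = (0 11 5 12 8 10 6 7 3 9 4) = [11, 1, 2, 9, 0, 12, 7, 3, 10, 4, 6, 5, 8]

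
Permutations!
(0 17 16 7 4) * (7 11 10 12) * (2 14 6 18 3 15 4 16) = [17, 1, 14, 15, 0, 5, 18, 16, 8, 9, 12, 10, 7, 13, 6, 4, 11, 2, 3] = (0 17 2 14 6 18 3 15 4)(7 16 11 10 12)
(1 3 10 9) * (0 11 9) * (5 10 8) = (0 11 9 1 3 8 5 10) = [11, 3, 2, 8, 4, 10, 6, 7, 5, 1, 0, 9]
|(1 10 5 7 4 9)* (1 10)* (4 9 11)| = |(4 11)(5 7 9 10)| = 4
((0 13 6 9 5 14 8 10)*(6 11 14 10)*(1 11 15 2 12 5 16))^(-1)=(0 10 5 12 2 15 13)(1 16 9 6 8 14 11)=[10, 16, 15, 3, 4, 12, 8, 7, 14, 6, 5, 1, 2, 0, 11, 13, 9]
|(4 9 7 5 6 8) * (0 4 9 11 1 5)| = |(0 4 11 1 5 6 8 9 7)| = 9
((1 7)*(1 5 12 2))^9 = (1 2 12 5 7) = [0, 2, 12, 3, 4, 7, 6, 1, 8, 9, 10, 11, 5]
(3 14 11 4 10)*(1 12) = [0, 12, 2, 14, 10, 5, 6, 7, 8, 9, 3, 4, 1, 13, 11] = (1 12)(3 14 11 4 10)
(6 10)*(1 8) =[0, 8, 2, 3, 4, 5, 10, 7, 1, 9, 6] =(1 8)(6 10)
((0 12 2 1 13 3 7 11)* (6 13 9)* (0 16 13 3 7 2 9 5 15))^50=(0 2 12 1 9 5 6 15 3)(7 16)(11 13)=[2, 9, 12, 0, 4, 6, 15, 16, 8, 5, 10, 13, 1, 11, 14, 3, 7]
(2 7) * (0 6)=[6, 1, 7, 3, 4, 5, 0, 2]=(0 6)(2 7)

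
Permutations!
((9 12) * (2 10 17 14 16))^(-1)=(2 16 14 17 10)(9 12)=[0, 1, 16, 3, 4, 5, 6, 7, 8, 12, 2, 11, 9, 13, 17, 15, 14, 10]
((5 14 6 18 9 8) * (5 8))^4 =(5 9 18 6 14) =[0, 1, 2, 3, 4, 9, 14, 7, 8, 18, 10, 11, 12, 13, 5, 15, 16, 17, 6]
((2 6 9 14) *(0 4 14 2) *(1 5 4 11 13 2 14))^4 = (0 6 11 9 13 14 2)(1 5 4) = [6, 5, 0, 3, 1, 4, 11, 7, 8, 13, 10, 9, 12, 14, 2]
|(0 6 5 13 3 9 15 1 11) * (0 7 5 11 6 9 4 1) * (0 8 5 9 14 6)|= |(0 14 6 11 7 9 15 8 5 13 3 4 1)|= 13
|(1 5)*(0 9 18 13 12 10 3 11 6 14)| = 10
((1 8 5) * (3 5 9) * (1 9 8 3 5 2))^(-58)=(9)(1 2 3)=[0, 2, 3, 1, 4, 5, 6, 7, 8, 9]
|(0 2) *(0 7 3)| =|(0 2 7 3)| =4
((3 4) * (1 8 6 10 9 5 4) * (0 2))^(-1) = (0 2)(1 3 4 5 9 10 6 8) = [2, 3, 0, 4, 5, 9, 8, 7, 1, 10, 6]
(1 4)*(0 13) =(0 13)(1 4) =[13, 4, 2, 3, 1, 5, 6, 7, 8, 9, 10, 11, 12, 0]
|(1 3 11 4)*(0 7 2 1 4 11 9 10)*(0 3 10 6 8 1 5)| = |(11)(0 7 2 5)(1 10 3 9 6 8)| = 12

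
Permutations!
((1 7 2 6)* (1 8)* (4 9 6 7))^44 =(1 8 6 9 4) =[0, 8, 2, 3, 1, 5, 9, 7, 6, 4]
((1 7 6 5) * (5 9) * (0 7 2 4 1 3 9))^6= (9)= [0, 1, 2, 3, 4, 5, 6, 7, 8, 9]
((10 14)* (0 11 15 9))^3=(0 9 15 11)(10 14)=[9, 1, 2, 3, 4, 5, 6, 7, 8, 15, 14, 0, 12, 13, 10, 11]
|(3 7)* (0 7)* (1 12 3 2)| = 6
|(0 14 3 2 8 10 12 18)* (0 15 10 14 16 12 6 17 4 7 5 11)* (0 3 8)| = 14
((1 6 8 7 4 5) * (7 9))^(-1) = (1 5 4 7 9 8 6) = [0, 5, 2, 3, 7, 4, 1, 9, 6, 8]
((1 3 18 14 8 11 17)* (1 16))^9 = (1 3 18 14 8 11 17 16) = [0, 3, 2, 18, 4, 5, 6, 7, 11, 9, 10, 17, 12, 13, 8, 15, 1, 16, 14]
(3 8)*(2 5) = (2 5)(3 8) = [0, 1, 5, 8, 4, 2, 6, 7, 3]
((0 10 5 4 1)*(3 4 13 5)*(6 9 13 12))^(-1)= (0 1 4 3 10)(5 13 9 6 12)= [1, 4, 2, 10, 3, 13, 12, 7, 8, 6, 0, 11, 5, 9]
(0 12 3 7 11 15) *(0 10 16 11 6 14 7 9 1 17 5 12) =(1 17 5 12 3 9)(6 14 7)(10 16 11 15) =[0, 17, 2, 9, 4, 12, 14, 6, 8, 1, 16, 15, 3, 13, 7, 10, 11, 5]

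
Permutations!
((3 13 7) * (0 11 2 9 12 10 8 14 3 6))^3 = (0 9 8 13)(2 10 3 6)(7 11 12 14) = [9, 1, 10, 6, 4, 5, 2, 11, 13, 8, 3, 12, 14, 0, 7]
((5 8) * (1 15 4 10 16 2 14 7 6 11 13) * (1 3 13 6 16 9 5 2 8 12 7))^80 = [0, 16, 12, 3, 2, 15, 6, 10, 5, 1, 14, 11, 4, 13, 7, 8, 9] = (1 16 9)(2 12 4)(5 15 8)(7 10 14)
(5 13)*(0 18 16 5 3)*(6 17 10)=(0 18 16 5 13 3)(6 17 10)=[18, 1, 2, 0, 4, 13, 17, 7, 8, 9, 6, 11, 12, 3, 14, 15, 5, 10, 16]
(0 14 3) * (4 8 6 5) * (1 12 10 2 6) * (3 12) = [14, 3, 6, 0, 8, 4, 5, 7, 1, 9, 2, 11, 10, 13, 12] = (0 14 12 10 2 6 5 4 8 1 3)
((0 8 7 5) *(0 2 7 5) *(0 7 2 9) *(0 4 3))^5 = (0 3 4 9 5 8) = [3, 1, 2, 4, 9, 8, 6, 7, 0, 5]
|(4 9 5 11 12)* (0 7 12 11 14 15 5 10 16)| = |(0 7 12 4 9 10 16)(5 14 15)| = 21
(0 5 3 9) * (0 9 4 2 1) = (9)(0 5 3 4 2 1) = [5, 0, 1, 4, 2, 3, 6, 7, 8, 9]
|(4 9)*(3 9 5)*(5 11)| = |(3 9 4 11 5)| = 5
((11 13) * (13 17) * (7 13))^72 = (17) = [0, 1, 2, 3, 4, 5, 6, 7, 8, 9, 10, 11, 12, 13, 14, 15, 16, 17]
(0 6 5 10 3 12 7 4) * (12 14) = (0 6 5 10 3 14 12 7 4) = [6, 1, 2, 14, 0, 10, 5, 4, 8, 9, 3, 11, 7, 13, 12]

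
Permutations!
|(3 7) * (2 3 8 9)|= 5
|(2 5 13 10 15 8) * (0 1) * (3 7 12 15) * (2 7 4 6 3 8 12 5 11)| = 30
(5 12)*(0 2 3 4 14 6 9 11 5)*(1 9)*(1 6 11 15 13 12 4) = (0 2 3 1 9 15 13 12)(4 14 11 5) = [2, 9, 3, 1, 14, 4, 6, 7, 8, 15, 10, 5, 0, 12, 11, 13]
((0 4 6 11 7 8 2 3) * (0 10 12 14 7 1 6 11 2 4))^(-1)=(1 11 4 8 7 14 12 10 3 2 6)=[0, 11, 6, 2, 8, 5, 1, 14, 7, 9, 3, 4, 10, 13, 12]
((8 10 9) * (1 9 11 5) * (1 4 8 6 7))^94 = [0, 6, 2, 3, 5, 11, 1, 9, 4, 7, 8, 10] = (1 6)(4 5 11 10 8)(7 9)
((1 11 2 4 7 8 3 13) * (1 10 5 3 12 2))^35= (1 11)(3 5 10 13)= [0, 11, 2, 5, 4, 10, 6, 7, 8, 9, 13, 1, 12, 3]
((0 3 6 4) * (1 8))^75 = (0 4 6 3)(1 8) = [4, 8, 2, 0, 6, 5, 3, 7, 1]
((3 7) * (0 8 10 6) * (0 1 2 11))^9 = [10, 11, 0, 7, 4, 5, 2, 3, 6, 9, 1, 8] = (0 10 1 11 8 6 2)(3 7)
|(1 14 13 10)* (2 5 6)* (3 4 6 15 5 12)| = |(1 14 13 10)(2 12 3 4 6)(5 15)| = 20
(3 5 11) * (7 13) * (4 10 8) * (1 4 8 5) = (1 4 10 5 11 3)(7 13) = [0, 4, 2, 1, 10, 11, 6, 13, 8, 9, 5, 3, 12, 7]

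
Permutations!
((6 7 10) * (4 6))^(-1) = (4 10 7 6) = [0, 1, 2, 3, 10, 5, 4, 6, 8, 9, 7]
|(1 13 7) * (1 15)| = |(1 13 7 15)| = 4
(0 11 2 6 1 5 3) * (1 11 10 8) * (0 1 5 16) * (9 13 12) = (0 10 8 5 3 1 16)(2 6 11)(9 13 12) = [10, 16, 6, 1, 4, 3, 11, 7, 5, 13, 8, 2, 9, 12, 14, 15, 0]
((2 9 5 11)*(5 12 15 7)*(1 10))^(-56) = (15) = [0, 1, 2, 3, 4, 5, 6, 7, 8, 9, 10, 11, 12, 13, 14, 15]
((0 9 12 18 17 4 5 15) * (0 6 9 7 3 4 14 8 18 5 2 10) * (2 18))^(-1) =[10, 1, 8, 7, 3, 12, 15, 0, 14, 6, 2, 11, 9, 13, 17, 5, 16, 18, 4] =(0 10 2 8 14 17 18 4 3 7)(5 12 9 6 15)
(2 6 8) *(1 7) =(1 7)(2 6 8) =[0, 7, 6, 3, 4, 5, 8, 1, 2]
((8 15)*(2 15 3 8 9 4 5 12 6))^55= (2 6 12 5 4 9 15)(3 8)= [0, 1, 6, 8, 9, 4, 12, 7, 3, 15, 10, 11, 5, 13, 14, 2]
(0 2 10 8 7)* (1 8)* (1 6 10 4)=(0 2 4 1 8 7)(6 10)=[2, 8, 4, 3, 1, 5, 10, 0, 7, 9, 6]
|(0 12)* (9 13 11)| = 6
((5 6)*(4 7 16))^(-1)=[0, 1, 2, 3, 16, 6, 5, 4, 8, 9, 10, 11, 12, 13, 14, 15, 7]=(4 16 7)(5 6)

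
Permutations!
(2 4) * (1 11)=[0, 11, 4, 3, 2, 5, 6, 7, 8, 9, 10, 1]=(1 11)(2 4)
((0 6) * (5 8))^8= (8)= [0, 1, 2, 3, 4, 5, 6, 7, 8]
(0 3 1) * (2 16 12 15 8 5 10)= (0 3 1)(2 16 12 15 8 5 10)= [3, 0, 16, 1, 4, 10, 6, 7, 5, 9, 2, 11, 15, 13, 14, 8, 12]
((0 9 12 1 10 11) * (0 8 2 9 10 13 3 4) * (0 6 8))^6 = (1 2 4)(3 12 8)(6 13 9) = [0, 2, 4, 12, 1, 5, 13, 7, 3, 6, 10, 11, 8, 9]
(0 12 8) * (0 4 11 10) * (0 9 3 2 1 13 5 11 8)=(0 12)(1 13 5 11 10 9 3 2)(4 8)=[12, 13, 1, 2, 8, 11, 6, 7, 4, 3, 9, 10, 0, 5]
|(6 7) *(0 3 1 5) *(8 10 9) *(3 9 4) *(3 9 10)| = |(0 10 4 9 8 3 1 5)(6 7)| = 8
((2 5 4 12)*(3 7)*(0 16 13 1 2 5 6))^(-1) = (0 6 2 1 13 16)(3 7)(4 5 12) = [6, 13, 1, 7, 5, 12, 2, 3, 8, 9, 10, 11, 4, 16, 14, 15, 0]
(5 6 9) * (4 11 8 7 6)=(4 11 8 7 6 9 5)=[0, 1, 2, 3, 11, 4, 9, 6, 7, 5, 10, 8]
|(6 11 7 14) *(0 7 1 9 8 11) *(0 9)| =8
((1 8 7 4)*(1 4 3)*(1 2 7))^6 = (8) = [0, 1, 2, 3, 4, 5, 6, 7, 8]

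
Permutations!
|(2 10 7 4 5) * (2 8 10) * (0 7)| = |(0 7 4 5 8 10)| = 6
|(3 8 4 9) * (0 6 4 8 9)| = |(0 6 4)(3 9)| = 6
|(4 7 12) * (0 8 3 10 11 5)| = 6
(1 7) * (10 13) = (1 7)(10 13) = [0, 7, 2, 3, 4, 5, 6, 1, 8, 9, 13, 11, 12, 10]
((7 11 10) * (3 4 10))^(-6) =(3 11 7 10 4) =[0, 1, 2, 11, 3, 5, 6, 10, 8, 9, 4, 7]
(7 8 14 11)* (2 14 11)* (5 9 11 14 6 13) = (2 6 13 5 9 11 7 8 14) = [0, 1, 6, 3, 4, 9, 13, 8, 14, 11, 10, 7, 12, 5, 2]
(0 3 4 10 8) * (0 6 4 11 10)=[3, 1, 2, 11, 0, 5, 4, 7, 6, 9, 8, 10]=(0 3 11 10 8 6 4)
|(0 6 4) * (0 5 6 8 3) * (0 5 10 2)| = |(0 8 3 5 6 4 10 2)| = 8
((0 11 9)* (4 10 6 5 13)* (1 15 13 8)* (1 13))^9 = [0, 15, 2, 3, 5, 4, 13, 7, 10, 9, 8, 11, 12, 6, 14, 1] = (1 15)(4 5)(6 13)(8 10)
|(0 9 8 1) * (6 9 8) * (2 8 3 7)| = 6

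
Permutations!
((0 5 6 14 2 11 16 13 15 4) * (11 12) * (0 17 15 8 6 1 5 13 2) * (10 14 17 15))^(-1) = (0 14 10 17 6 8 13)(1 5)(2 16 11 12)(4 15) = [14, 5, 16, 3, 15, 1, 8, 7, 13, 9, 17, 12, 2, 0, 10, 4, 11, 6]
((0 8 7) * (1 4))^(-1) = (0 7 8)(1 4) = [7, 4, 2, 3, 1, 5, 6, 8, 0]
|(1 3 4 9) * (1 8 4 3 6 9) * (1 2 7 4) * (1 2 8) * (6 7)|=7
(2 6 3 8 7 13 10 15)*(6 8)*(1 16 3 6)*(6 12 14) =(1 16 3)(2 8 7 13 10 15)(6 12 14) =[0, 16, 8, 1, 4, 5, 12, 13, 7, 9, 15, 11, 14, 10, 6, 2, 3]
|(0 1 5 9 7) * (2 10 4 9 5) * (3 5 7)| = |(0 1 2 10 4 9 3 5 7)| = 9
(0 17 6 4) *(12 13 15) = (0 17 6 4)(12 13 15) = [17, 1, 2, 3, 0, 5, 4, 7, 8, 9, 10, 11, 13, 15, 14, 12, 16, 6]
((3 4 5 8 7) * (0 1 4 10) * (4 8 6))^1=[1, 8, 2, 10, 5, 6, 4, 3, 7, 9, 0]=(0 1 8 7 3 10)(4 5 6)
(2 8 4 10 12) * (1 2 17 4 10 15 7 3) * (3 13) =(1 2 8 10 12 17 4 15 7 13 3) =[0, 2, 8, 1, 15, 5, 6, 13, 10, 9, 12, 11, 17, 3, 14, 7, 16, 4]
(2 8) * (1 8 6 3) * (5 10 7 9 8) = (1 5 10 7 9 8 2 6 3) = [0, 5, 6, 1, 4, 10, 3, 9, 2, 8, 7]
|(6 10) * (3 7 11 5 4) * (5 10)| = 7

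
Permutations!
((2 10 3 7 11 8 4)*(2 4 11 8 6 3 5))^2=[0, 1, 5, 8, 4, 10, 7, 11, 6, 9, 2, 3]=(2 5 10)(3 8 6 7 11)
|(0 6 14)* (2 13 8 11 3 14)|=|(0 6 2 13 8 11 3 14)|=8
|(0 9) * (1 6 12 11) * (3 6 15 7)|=|(0 9)(1 15 7 3 6 12 11)|=14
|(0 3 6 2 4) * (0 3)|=|(2 4 3 6)|=4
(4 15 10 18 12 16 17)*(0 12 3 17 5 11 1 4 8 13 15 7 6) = (0 12 16 5 11 1 4 7 6)(3 17 8 13 15 10 18) = [12, 4, 2, 17, 7, 11, 0, 6, 13, 9, 18, 1, 16, 15, 14, 10, 5, 8, 3]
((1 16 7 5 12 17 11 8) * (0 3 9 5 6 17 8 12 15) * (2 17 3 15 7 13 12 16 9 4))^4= (1 6 17 12 5 4 16)(2 13 9 3 11 8 7)= [0, 6, 13, 11, 16, 4, 17, 2, 7, 3, 10, 8, 5, 9, 14, 15, 1, 12]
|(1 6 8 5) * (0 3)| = 4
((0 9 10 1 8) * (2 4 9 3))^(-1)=(0 8 1 10 9 4 2 3)=[8, 10, 3, 0, 2, 5, 6, 7, 1, 4, 9]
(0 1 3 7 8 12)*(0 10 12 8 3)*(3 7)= (0 1)(10 12)= [1, 0, 2, 3, 4, 5, 6, 7, 8, 9, 12, 11, 10]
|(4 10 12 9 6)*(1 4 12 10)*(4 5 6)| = |(1 5 6 12 9 4)| = 6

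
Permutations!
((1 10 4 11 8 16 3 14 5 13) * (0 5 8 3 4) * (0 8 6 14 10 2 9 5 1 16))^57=(0 3 16 9)(1 10 4 5)(2 8 11 13)(6 14)=[3, 10, 8, 16, 5, 1, 14, 7, 11, 0, 4, 13, 12, 2, 6, 15, 9]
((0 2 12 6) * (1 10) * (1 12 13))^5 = (0 12 1 2 6 10 13) = [12, 2, 6, 3, 4, 5, 10, 7, 8, 9, 13, 11, 1, 0]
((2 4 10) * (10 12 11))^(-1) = [0, 1, 10, 3, 2, 5, 6, 7, 8, 9, 11, 12, 4] = (2 10 11 12 4)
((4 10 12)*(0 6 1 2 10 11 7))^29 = (0 1 10 4 7 6 2 12 11) = [1, 10, 12, 3, 7, 5, 2, 6, 8, 9, 4, 0, 11]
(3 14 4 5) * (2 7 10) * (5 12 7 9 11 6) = [0, 1, 9, 14, 12, 3, 5, 10, 8, 11, 2, 6, 7, 13, 4] = (2 9 11 6 5 3 14 4 12 7 10)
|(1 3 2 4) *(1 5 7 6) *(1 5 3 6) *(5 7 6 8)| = 15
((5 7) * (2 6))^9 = (2 6)(5 7) = [0, 1, 6, 3, 4, 7, 2, 5]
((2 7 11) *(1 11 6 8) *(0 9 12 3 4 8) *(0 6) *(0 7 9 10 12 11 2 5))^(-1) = [5, 8, 1, 12, 3, 11, 6, 7, 4, 2, 0, 9, 10] = (0 5 11 9 2 1 8 4 3 12 10)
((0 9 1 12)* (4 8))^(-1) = [12, 9, 2, 3, 8, 5, 6, 7, 4, 0, 10, 11, 1] = (0 12 1 9)(4 8)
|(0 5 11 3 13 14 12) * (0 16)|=|(0 5 11 3 13 14 12 16)|=8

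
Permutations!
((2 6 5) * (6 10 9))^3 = [0, 1, 6, 3, 4, 9, 10, 7, 8, 2, 5] = (2 6 10 5 9)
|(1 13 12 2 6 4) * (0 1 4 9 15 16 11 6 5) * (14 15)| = 6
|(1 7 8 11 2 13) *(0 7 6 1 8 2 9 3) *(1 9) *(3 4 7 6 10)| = |(0 6 9 4 7 2 13 8 11 1 10 3)| = 12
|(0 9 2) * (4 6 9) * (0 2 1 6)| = |(0 4)(1 6 9)| = 6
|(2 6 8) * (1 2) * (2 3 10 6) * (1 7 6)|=3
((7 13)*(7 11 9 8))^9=(7 8 9 11 13)=[0, 1, 2, 3, 4, 5, 6, 8, 9, 11, 10, 13, 12, 7]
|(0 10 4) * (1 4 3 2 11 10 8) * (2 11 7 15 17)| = 12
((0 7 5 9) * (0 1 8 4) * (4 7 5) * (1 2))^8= (9)= [0, 1, 2, 3, 4, 5, 6, 7, 8, 9]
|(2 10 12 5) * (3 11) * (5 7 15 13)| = 14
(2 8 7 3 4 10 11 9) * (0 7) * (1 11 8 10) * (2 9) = [7, 11, 10, 4, 1, 5, 6, 3, 0, 9, 8, 2] = (0 7 3 4 1 11 2 10 8)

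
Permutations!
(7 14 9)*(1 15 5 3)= (1 15 5 3)(7 14 9)= [0, 15, 2, 1, 4, 3, 6, 14, 8, 7, 10, 11, 12, 13, 9, 5]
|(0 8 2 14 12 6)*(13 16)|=6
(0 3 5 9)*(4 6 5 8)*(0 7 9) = (0 3 8 4 6 5)(7 9) = [3, 1, 2, 8, 6, 0, 5, 9, 4, 7]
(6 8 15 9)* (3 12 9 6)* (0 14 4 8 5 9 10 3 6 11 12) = (0 14 4 8 15 11 12 10 3)(5 9 6) = [14, 1, 2, 0, 8, 9, 5, 7, 15, 6, 3, 12, 10, 13, 4, 11]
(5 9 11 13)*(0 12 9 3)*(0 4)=(0 12 9 11 13 5 3 4)=[12, 1, 2, 4, 0, 3, 6, 7, 8, 11, 10, 13, 9, 5]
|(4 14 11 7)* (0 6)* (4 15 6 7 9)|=|(0 7 15 6)(4 14 11 9)|=4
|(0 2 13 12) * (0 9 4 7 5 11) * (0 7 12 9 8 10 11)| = 11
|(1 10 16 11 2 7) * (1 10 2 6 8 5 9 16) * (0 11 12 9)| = |(0 11 6 8 5)(1 2 7 10)(9 16 12)| = 60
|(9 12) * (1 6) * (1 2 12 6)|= 4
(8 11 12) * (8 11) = (11 12) = [0, 1, 2, 3, 4, 5, 6, 7, 8, 9, 10, 12, 11]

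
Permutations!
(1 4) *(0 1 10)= [1, 4, 2, 3, 10, 5, 6, 7, 8, 9, 0]= (0 1 4 10)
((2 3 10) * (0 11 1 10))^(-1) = [3, 11, 10, 2, 4, 5, 6, 7, 8, 9, 1, 0] = (0 3 2 10 1 11)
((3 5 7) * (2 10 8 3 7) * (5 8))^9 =[0, 1, 2, 8, 4, 5, 6, 7, 3, 9, 10] =(10)(3 8)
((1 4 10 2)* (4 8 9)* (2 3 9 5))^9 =(1 8 5 2)(3 9 4 10) =[0, 8, 1, 9, 10, 2, 6, 7, 5, 4, 3]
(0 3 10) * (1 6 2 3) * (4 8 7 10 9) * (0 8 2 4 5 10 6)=[1, 0, 3, 9, 2, 10, 4, 6, 7, 5, 8]=(0 1)(2 3 9 5 10 8 7 6 4)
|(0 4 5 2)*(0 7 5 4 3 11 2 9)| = |(0 3 11 2 7 5 9)| = 7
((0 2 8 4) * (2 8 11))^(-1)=(0 4 8)(2 11)=[4, 1, 11, 3, 8, 5, 6, 7, 0, 9, 10, 2]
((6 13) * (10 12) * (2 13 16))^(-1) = [0, 1, 16, 3, 4, 5, 13, 7, 8, 9, 12, 11, 10, 2, 14, 15, 6] = (2 16 6 13)(10 12)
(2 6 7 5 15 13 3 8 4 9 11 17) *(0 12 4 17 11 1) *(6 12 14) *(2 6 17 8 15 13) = (0 14 17 6 7 5 13 3 15 2 12 4 9 1) = [14, 0, 12, 15, 9, 13, 7, 5, 8, 1, 10, 11, 4, 3, 17, 2, 16, 6]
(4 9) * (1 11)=[0, 11, 2, 3, 9, 5, 6, 7, 8, 4, 10, 1]=(1 11)(4 9)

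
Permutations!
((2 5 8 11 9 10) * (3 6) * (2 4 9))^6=[0, 1, 8, 3, 4, 11, 6, 7, 2, 9, 10, 5]=(2 8)(5 11)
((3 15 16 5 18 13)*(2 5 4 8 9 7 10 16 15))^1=(2 5 18 13 3)(4 8 9 7 10 16)=[0, 1, 5, 2, 8, 18, 6, 10, 9, 7, 16, 11, 12, 3, 14, 15, 4, 17, 13]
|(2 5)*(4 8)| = |(2 5)(4 8)| = 2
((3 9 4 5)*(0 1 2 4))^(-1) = (0 9 3 5 4 2 1) = [9, 0, 1, 5, 2, 4, 6, 7, 8, 3]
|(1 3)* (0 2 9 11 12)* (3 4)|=15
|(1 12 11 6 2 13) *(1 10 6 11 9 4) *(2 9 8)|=|(1 12 8 2 13 10 6 9 4)|=9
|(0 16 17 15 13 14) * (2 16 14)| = |(0 14)(2 16 17 15 13)| = 10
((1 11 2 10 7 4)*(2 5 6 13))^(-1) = [0, 4, 13, 3, 7, 11, 5, 10, 8, 9, 2, 1, 12, 6] = (1 4 7 10 2 13 6 5 11)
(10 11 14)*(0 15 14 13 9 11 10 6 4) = (0 15 14 6 4)(9 11 13) = [15, 1, 2, 3, 0, 5, 4, 7, 8, 11, 10, 13, 12, 9, 6, 14]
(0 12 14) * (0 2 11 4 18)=[12, 1, 11, 3, 18, 5, 6, 7, 8, 9, 10, 4, 14, 13, 2, 15, 16, 17, 0]=(0 12 14 2 11 4 18)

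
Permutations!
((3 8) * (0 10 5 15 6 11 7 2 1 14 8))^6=(0 7)(1 5)(2 10)(3 11)(6 8)(14 15)=[7, 5, 10, 11, 4, 1, 8, 0, 6, 9, 2, 3, 12, 13, 15, 14]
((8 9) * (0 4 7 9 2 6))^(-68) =(0 7 8 6 4 9 2) =[7, 1, 0, 3, 9, 5, 4, 8, 6, 2]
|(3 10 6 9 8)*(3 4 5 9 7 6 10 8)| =|(10)(3 8 4 5 9)(6 7)| =10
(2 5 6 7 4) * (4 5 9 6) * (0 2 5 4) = (0 2 9 6 7 4 5) = [2, 1, 9, 3, 5, 0, 7, 4, 8, 6]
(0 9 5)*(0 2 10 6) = (0 9 5 2 10 6) = [9, 1, 10, 3, 4, 2, 0, 7, 8, 5, 6]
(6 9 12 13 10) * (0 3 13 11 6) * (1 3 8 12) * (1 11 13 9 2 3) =(0 8 12 13 10)(2 3 9 11 6) =[8, 1, 3, 9, 4, 5, 2, 7, 12, 11, 0, 6, 13, 10]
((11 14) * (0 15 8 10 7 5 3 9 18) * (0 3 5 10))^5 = [8, 1, 2, 18, 4, 5, 6, 10, 15, 3, 7, 14, 12, 13, 11, 0, 16, 17, 9] = (0 8 15)(3 18 9)(7 10)(11 14)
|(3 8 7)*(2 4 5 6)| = |(2 4 5 6)(3 8 7)| = 12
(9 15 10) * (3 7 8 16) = (3 7 8 16)(9 15 10) = [0, 1, 2, 7, 4, 5, 6, 8, 16, 15, 9, 11, 12, 13, 14, 10, 3]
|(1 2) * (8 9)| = |(1 2)(8 9)| = 2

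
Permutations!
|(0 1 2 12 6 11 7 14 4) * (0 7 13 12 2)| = 12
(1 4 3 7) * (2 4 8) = [0, 8, 4, 7, 3, 5, 6, 1, 2] = (1 8 2 4 3 7)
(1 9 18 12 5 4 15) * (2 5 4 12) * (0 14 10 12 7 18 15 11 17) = (0 14 10 12 4 11 17)(1 9 15)(2 5 7 18) = [14, 9, 5, 3, 11, 7, 6, 18, 8, 15, 12, 17, 4, 13, 10, 1, 16, 0, 2]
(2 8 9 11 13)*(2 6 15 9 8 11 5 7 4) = (2 11 13 6 15 9 5 7 4) = [0, 1, 11, 3, 2, 7, 15, 4, 8, 5, 10, 13, 12, 6, 14, 9]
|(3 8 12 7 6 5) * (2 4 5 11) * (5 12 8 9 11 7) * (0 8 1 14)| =|(0 8 1 14)(2 4 12 5 3 9 11)(6 7)| =28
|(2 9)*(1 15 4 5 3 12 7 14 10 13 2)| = 12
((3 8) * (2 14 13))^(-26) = [0, 1, 14, 3, 4, 5, 6, 7, 8, 9, 10, 11, 12, 2, 13] = (2 14 13)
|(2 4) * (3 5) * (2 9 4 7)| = |(2 7)(3 5)(4 9)| = 2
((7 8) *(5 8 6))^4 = (8) = [0, 1, 2, 3, 4, 5, 6, 7, 8]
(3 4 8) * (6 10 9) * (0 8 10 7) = (0 8 3 4 10 9 6 7) = [8, 1, 2, 4, 10, 5, 7, 0, 3, 6, 9]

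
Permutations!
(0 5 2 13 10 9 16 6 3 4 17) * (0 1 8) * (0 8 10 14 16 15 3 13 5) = (1 10 9 15 3 4 17)(2 5)(6 13 14 16) = [0, 10, 5, 4, 17, 2, 13, 7, 8, 15, 9, 11, 12, 14, 16, 3, 6, 1]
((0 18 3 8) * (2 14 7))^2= (0 3)(2 7 14)(8 18)= [3, 1, 7, 0, 4, 5, 6, 14, 18, 9, 10, 11, 12, 13, 2, 15, 16, 17, 8]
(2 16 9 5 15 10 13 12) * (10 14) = (2 16 9 5 15 14 10 13 12) = [0, 1, 16, 3, 4, 15, 6, 7, 8, 5, 13, 11, 2, 12, 10, 14, 9]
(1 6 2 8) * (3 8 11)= (1 6 2 11 3 8)= [0, 6, 11, 8, 4, 5, 2, 7, 1, 9, 10, 3]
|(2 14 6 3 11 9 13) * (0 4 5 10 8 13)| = 12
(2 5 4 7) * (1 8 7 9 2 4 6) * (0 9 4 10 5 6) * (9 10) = (0 10 5)(1 8 7 9 2 6) = [10, 8, 6, 3, 4, 0, 1, 9, 7, 2, 5]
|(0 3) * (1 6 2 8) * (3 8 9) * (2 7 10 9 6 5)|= 10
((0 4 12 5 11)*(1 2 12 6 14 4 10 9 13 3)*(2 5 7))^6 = (14)(0 5 3 9)(1 13 10 11) = [5, 13, 2, 9, 4, 3, 6, 7, 8, 0, 11, 1, 12, 10, 14]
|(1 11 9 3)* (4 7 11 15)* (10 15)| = |(1 10 15 4 7 11 9 3)| = 8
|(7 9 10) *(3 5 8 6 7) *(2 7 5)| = 15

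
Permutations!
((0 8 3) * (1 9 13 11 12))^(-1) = (0 3 8)(1 12 11 13 9) = [3, 12, 2, 8, 4, 5, 6, 7, 0, 1, 10, 13, 11, 9]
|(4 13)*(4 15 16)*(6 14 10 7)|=|(4 13 15 16)(6 14 10 7)|=4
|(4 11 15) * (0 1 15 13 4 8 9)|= |(0 1 15 8 9)(4 11 13)|= 15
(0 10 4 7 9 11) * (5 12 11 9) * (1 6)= [10, 6, 2, 3, 7, 12, 1, 5, 8, 9, 4, 0, 11]= (0 10 4 7 5 12 11)(1 6)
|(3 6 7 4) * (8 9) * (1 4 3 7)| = |(1 4 7 3 6)(8 9)| = 10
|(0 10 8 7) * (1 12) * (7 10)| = |(0 7)(1 12)(8 10)| = 2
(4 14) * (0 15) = (0 15)(4 14) = [15, 1, 2, 3, 14, 5, 6, 7, 8, 9, 10, 11, 12, 13, 4, 0]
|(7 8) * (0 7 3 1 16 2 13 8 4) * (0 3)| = |(0 7 4 3 1 16 2 13 8)| = 9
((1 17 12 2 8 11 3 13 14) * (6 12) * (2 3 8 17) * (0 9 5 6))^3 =(0 6 13 2 9 12 14 17 5 3 1)(8 11) =[6, 0, 9, 1, 4, 3, 13, 7, 11, 12, 10, 8, 14, 2, 17, 15, 16, 5]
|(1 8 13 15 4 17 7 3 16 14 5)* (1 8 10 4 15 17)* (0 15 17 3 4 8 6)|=14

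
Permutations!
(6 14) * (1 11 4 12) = (1 11 4 12)(6 14) = [0, 11, 2, 3, 12, 5, 14, 7, 8, 9, 10, 4, 1, 13, 6]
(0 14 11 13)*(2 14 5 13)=(0 5 13)(2 14 11)=[5, 1, 14, 3, 4, 13, 6, 7, 8, 9, 10, 2, 12, 0, 11]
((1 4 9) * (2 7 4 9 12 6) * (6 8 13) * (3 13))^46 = (2 13 8 4)(3 12 7 6) = [0, 1, 13, 12, 2, 5, 3, 6, 4, 9, 10, 11, 7, 8]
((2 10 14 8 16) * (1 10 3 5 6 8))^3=(2 6)(3 8)(5 16)=[0, 1, 6, 8, 4, 16, 2, 7, 3, 9, 10, 11, 12, 13, 14, 15, 5]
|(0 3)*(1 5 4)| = |(0 3)(1 5 4)| = 6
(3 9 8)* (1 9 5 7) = (1 9 8 3 5 7) = [0, 9, 2, 5, 4, 7, 6, 1, 3, 8]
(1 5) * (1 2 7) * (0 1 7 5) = [1, 0, 5, 3, 4, 2, 6, 7] = (7)(0 1)(2 5)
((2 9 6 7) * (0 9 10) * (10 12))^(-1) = (0 10 12 2 7 6 9) = [10, 1, 7, 3, 4, 5, 9, 6, 8, 0, 12, 11, 2]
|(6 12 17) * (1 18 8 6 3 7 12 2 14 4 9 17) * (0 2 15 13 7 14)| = 40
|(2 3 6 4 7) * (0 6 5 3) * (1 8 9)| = |(0 6 4 7 2)(1 8 9)(3 5)| = 30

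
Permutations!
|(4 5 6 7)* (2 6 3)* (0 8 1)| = |(0 8 1)(2 6 7 4 5 3)| = 6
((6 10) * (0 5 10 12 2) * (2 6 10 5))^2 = [0, 1, 2, 3, 4, 5, 6, 7, 8, 9, 10, 11, 12] = (12)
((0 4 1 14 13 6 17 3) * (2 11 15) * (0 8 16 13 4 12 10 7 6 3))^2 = [10, 4, 15, 16, 14, 5, 0, 17, 13, 9, 6, 2, 7, 8, 1, 11, 3, 12] = (0 10 6)(1 4 14)(2 15 11)(3 16)(7 17 12)(8 13)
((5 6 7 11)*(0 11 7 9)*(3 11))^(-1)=[9, 1, 2, 0, 4, 11, 5, 7, 8, 6, 10, 3]=(0 9 6 5 11 3)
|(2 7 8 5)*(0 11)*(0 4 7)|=|(0 11 4 7 8 5 2)|=7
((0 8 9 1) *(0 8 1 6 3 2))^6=(0 2 3 6 9 8 1)=[2, 0, 3, 6, 4, 5, 9, 7, 1, 8]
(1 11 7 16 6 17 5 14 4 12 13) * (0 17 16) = (0 17 5 14 4 12 13 1 11 7)(6 16) = [17, 11, 2, 3, 12, 14, 16, 0, 8, 9, 10, 7, 13, 1, 4, 15, 6, 5]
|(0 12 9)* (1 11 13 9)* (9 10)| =|(0 12 1 11 13 10 9)| =7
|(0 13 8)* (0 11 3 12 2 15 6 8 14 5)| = |(0 13 14 5)(2 15 6 8 11 3 12)| = 28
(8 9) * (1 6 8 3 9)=(1 6 8)(3 9)=[0, 6, 2, 9, 4, 5, 8, 7, 1, 3]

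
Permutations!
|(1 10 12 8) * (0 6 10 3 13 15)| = |(0 6 10 12 8 1 3 13 15)| = 9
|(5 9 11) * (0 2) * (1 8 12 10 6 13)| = |(0 2)(1 8 12 10 6 13)(5 9 11)| = 6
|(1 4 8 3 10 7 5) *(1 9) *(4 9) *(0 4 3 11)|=|(0 4 8 11)(1 9)(3 10 7 5)|=4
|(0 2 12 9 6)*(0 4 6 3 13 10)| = |(0 2 12 9 3 13 10)(4 6)| = 14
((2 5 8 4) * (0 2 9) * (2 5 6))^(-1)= (0 9 4 8 5)(2 6)= [9, 1, 6, 3, 8, 0, 2, 7, 5, 4]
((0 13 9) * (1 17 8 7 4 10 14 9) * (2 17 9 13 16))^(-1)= (0 9 1 13 14 10 4 7 8 17 2 16)= [9, 13, 16, 3, 7, 5, 6, 8, 17, 1, 4, 11, 12, 14, 10, 15, 0, 2]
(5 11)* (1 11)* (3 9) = [0, 11, 2, 9, 4, 1, 6, 7, 8, 3, 10, 5] = (1 11 5)(3 9)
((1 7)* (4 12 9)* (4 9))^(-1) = (1 7)(4 12) = [0, 7, 2, 3, 12, 5, 6, 1, 8, 9, 10, 11, 4]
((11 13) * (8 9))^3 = [0, 1, 2, 3, 4, 5, 6, 7, 9, 8, 10, 13, 12, 11] = (8 9)(11 13)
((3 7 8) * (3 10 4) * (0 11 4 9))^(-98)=(0 10 7 4)(3 11 9 8)=[10, 1, 2, 11, 0, 5, 6, 4, 3, 8, 7, 9]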